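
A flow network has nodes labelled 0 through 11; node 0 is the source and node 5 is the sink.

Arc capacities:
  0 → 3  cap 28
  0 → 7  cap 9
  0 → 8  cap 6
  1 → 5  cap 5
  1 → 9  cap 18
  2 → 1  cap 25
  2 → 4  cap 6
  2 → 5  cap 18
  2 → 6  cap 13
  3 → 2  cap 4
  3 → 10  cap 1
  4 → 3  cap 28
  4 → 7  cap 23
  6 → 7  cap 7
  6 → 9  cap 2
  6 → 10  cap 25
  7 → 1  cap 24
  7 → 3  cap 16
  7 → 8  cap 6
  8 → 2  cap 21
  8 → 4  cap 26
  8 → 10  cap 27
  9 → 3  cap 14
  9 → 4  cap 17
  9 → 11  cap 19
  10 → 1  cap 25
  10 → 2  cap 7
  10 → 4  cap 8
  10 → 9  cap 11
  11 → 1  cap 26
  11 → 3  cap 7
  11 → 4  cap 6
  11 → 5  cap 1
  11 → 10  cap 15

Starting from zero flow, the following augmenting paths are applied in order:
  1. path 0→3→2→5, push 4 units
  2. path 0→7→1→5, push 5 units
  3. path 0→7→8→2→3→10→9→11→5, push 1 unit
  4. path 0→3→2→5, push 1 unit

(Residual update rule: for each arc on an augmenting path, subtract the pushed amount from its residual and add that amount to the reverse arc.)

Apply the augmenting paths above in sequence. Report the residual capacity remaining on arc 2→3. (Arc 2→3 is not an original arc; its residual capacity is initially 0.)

after path 1 (0→3→2→5, push 4): res(2,3)=4
after path 2 (0→7→1→5, push 5): res(2,3)=4
after path 3 (0→7→8→2→3→10→9→11→5, push 1): res(2,3)=3
after path 4 (0→3→2→5, push 1): res(2,3)=4

Residual capacity of (2,3): 4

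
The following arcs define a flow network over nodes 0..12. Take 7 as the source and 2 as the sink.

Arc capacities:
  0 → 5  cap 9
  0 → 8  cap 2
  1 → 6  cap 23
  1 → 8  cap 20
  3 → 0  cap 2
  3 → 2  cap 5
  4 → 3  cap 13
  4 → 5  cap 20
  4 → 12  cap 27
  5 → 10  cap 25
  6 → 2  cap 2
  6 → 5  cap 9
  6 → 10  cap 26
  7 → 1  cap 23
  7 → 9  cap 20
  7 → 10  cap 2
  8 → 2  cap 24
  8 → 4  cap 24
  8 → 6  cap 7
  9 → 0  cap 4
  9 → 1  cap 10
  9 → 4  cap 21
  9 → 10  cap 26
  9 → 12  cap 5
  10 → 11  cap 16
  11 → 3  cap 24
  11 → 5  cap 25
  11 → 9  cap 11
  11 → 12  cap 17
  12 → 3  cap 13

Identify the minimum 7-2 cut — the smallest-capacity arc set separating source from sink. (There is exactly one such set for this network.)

Min-cut arcs: {(0,8), (1,8), (3,2), (6,2)} (total capacity 29)

augment #1: 7→1→6→2 push 2
augment #2: 7→1→8→2 push 20
augment #3: 7→9→0→8→2 push 2
augment #4: 7→9→4→3→2 push 5
max flow = 29; residual-reachable set from 7 gives S-side
cut edges (S→T): {(0,8), (1,8), (3,2), (6,2)} total cap 29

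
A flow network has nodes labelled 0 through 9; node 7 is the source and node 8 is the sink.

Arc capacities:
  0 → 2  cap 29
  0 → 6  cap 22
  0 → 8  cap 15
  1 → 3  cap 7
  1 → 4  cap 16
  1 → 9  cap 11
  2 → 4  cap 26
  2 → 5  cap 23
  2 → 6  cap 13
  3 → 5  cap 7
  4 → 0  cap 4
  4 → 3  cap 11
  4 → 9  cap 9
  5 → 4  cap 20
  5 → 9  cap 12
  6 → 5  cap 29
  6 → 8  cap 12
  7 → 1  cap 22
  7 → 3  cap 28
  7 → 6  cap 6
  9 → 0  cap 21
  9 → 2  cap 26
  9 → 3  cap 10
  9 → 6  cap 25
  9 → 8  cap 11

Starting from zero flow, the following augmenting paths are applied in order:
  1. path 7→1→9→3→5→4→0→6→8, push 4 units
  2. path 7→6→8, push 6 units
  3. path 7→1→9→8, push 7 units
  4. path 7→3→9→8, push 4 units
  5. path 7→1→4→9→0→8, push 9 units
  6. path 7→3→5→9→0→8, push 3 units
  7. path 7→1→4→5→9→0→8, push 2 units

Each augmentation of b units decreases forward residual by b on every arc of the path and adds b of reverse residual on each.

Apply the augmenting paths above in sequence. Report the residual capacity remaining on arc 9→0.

Residual capacity of (9,0): 7

after path 1 (7→1→9→3→5→4→0→6→8, push 4): res(9,0)=21
after path 2 (7→6→8, push 6): res(9,0)=21
after path 3 (7→1→9→8, push 7): res(9,0)=21
after path 4 (7→3→9→8, push 4): res(9,0)=21
after path 5 (7→1→4→9→0→8, push 9): res(9,0)=12
after path 6 (7→3→5→9→0→8, push 3): res(9,0)=9
after path 7 (7→1→4→5→9→0→8, push 2): res(9,0)=7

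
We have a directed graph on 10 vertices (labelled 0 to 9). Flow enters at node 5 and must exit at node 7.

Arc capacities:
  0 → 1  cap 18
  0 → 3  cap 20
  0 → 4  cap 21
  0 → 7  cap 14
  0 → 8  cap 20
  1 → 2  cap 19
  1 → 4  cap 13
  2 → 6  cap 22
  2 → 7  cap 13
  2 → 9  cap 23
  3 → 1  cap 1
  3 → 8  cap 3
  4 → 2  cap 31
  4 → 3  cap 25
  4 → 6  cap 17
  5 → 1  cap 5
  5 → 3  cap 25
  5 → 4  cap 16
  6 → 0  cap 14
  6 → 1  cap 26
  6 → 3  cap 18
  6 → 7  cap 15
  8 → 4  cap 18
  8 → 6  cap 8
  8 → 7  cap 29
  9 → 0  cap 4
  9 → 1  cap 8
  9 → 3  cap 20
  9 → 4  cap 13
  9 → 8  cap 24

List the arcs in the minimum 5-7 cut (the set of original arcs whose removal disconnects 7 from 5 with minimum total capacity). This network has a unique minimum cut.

Min-cut arcs: {(3,1), (3,8), (5,1), (5,4)} (total capacity 25)

augment #1: 5→1→2→7 push 5
augment #2: 5→3→8→7 push 3
augment #3: 5→4→2→7 push 8
augment #4: 5→4→6→7 push 8
augment #5: 5→3→1→2→6→7 push 1
max flow = 25; residual-reachable set from 5 gives S-side
cut edges (S→T): {(3,1), (3,8), (5,1), (5,4)} total cap 25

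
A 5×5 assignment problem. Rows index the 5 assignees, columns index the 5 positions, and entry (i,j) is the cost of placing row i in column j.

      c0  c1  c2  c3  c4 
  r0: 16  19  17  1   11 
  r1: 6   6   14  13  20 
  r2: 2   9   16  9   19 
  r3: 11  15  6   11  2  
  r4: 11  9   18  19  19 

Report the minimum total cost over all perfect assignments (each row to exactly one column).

Minimum assignment cost: 28

optimal assignment: row0→col3 (cost 1), row1→col2 (cost 14), row2→col0 (cost 2), row3→col4 (cost 2), row4→col1 (cost 9)
total = 1 + 14 + 2 + 2 + 9 = 28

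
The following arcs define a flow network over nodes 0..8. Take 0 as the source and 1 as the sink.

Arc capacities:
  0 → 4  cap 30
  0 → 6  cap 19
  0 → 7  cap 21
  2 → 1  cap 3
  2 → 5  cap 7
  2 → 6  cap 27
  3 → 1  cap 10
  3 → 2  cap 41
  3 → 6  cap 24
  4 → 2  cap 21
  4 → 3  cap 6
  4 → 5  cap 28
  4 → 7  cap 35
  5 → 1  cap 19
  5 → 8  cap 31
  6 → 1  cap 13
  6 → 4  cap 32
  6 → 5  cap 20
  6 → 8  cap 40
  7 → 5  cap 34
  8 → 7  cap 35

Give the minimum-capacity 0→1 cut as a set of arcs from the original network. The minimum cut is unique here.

augment #1: 0→6→1 push 13
augment #2: 0→4→2→1 push 3
augment #3: 0→4→3→1 push 6
augment #4: 0→4→5→1 push 19
max flow = 41; residual-reachable set from 0 gives S-side
cut edges (S→T): {(2,1), (4,3), (5,1), (6,1)} total cap 41

Min-cut arcs: {(2,1), (4,3), (5,1), (6,1)} (total capacity 41)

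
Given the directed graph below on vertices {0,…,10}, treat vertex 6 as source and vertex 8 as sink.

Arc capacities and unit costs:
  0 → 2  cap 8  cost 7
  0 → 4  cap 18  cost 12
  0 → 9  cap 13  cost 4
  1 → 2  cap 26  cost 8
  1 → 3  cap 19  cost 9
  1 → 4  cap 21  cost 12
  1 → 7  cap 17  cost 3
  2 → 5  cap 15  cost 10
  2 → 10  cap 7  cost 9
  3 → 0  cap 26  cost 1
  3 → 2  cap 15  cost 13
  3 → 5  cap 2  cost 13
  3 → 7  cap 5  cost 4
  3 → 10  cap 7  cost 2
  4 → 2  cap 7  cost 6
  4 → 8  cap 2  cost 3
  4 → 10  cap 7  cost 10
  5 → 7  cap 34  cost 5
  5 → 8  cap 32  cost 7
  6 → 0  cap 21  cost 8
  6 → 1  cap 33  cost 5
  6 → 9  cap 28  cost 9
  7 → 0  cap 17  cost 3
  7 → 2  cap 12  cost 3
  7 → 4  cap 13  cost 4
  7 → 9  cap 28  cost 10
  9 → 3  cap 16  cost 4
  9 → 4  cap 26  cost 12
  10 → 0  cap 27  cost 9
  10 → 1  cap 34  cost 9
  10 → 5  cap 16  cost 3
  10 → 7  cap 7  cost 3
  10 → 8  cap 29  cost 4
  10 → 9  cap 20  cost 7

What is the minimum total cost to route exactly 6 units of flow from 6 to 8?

Minimum cost for 6 units: 106

shortest-cost path #1: 6→1→7→4→8 push 2 @ unit cost 15 (adds 30)
shortest-cost path #2: 6→9→3→10→8 push 4 @ unit cost 19 (adds 76)
total cost = 106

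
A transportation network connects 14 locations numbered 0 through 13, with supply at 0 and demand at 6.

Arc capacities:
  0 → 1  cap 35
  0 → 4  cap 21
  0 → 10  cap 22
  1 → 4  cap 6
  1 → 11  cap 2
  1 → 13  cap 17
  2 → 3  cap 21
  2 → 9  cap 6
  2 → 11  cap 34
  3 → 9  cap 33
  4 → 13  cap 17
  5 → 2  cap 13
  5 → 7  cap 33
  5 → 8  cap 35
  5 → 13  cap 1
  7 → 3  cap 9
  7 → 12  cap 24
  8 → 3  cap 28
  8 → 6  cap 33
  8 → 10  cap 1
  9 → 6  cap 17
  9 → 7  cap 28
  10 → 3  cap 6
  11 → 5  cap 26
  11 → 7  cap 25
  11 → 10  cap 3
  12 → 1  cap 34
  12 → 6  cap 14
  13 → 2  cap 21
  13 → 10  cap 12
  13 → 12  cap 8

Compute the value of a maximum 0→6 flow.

augment #1: 0→1→13→12→6 bottleneck 8, total now 8
augment #2: 0→10→3→9→6 bottleneck 6, total now 14
augment #3: 0→1→11→5→8→6 bottleneck 2, total now 16
augment #4: 0→1→13→2→9→6 bottleneck 6, total now 22
augment #5: 0→1→13→2→3→9→6 bottleneck 3, total now 25
augment #6: 0→4→13→2→3→9→6 bottleneck 2, total now 27
augment #7: 0→4→13→2→11→5→8→6 bottleneck 10, total now 37

Maximum flow value: 37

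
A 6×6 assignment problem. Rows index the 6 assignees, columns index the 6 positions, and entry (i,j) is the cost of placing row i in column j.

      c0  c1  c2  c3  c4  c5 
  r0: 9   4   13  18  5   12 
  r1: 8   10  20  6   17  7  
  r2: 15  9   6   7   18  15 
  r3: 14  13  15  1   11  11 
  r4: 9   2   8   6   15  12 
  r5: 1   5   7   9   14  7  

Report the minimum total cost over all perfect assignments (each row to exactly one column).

optimal assignment: row0→col4 (cost 5), row1→col5 (cost 7), row2→col2 (cost 6), row3→col3 (cost 1), row4→col1 (cost 2), row5→col0 (cost 1)
total = 5 + 7 + 6 + 1 + 2 + 1 = 22

Minimum assignment cost: 22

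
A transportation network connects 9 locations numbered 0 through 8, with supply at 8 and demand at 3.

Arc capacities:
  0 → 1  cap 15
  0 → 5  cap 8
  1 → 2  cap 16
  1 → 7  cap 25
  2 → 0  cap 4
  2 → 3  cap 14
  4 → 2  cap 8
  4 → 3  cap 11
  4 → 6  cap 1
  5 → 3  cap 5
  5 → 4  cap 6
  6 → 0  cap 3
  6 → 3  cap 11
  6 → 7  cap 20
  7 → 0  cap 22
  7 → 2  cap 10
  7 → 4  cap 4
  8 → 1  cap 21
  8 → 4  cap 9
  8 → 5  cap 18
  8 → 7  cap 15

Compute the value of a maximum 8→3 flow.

Maximum flow value: 31

augment #1: 8→4→3 bottleneck 9, total now 9
augment #2: 8→5→3 bottleneck 5, total now 14
augment #3: 8→1→2→3 bottleneck 14, total now 28
augment #4: 8→5→4→3 bottleneck 2, total now 30
augment #5: 8→5→4→6→3 bottleneck 1, total now 31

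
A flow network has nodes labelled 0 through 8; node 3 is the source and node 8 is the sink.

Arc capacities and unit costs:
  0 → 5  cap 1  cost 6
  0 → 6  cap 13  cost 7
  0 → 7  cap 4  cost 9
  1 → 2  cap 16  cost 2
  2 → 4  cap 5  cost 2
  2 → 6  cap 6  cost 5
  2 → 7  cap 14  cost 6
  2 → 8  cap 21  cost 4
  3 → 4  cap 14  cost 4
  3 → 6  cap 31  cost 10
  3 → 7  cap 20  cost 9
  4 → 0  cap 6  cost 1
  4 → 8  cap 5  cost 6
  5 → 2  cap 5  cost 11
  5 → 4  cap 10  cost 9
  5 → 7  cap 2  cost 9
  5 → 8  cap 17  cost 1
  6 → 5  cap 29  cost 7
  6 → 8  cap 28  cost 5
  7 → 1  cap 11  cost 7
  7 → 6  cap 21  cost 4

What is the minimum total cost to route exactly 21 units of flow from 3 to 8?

shortest-cost path #1: 3→4→8 push 5 @ unit cost 10 (adds 50)
shortest-cost path #2: 3→4→0→5→8 push 1 @ unit cost 12 (adds 12)
shortest-cost path #3: 3→6→8 push 15 @ unit cost 15 (adds 225)
total cost = 287

Minimum cost for 21 units: 287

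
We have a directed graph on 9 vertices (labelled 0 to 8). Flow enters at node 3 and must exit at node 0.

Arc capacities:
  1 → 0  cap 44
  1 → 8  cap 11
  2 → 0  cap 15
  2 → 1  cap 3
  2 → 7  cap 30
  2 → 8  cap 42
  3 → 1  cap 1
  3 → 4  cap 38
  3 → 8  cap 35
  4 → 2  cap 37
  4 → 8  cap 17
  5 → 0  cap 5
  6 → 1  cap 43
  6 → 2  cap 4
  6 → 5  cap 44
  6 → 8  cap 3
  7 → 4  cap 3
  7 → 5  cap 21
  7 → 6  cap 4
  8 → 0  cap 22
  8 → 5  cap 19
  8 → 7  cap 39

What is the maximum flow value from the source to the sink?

Maximum flow value: 50

augment #1: 3→1→0 bottleneck 1, total now 1
augment #2: 3→8→0 bottleneck 22, total now 23
augment #3: 3→4→2→0 bottleneck 15, total now 38
augment #4: 3→8→5→0 bottleneck 5, total now 43
augment #5: 3→4→2→1→0 bottleneck 3, total now 46
augment #6: 3→8→7→6→1→0 bottleneck 4, total now 50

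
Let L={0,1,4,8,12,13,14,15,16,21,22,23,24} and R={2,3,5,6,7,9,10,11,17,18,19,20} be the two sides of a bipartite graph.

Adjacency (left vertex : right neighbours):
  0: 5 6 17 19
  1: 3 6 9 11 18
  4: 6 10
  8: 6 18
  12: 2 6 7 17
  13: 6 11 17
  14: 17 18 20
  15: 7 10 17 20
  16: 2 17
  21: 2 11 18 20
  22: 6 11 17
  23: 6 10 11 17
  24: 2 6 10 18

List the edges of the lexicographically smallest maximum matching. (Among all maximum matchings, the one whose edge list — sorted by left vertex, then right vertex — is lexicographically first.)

|M| = 10 (so the lex-smallest maximum matching has 10 edges)
process left vertices in ascending order; for each, take the smallest-labelled available neighbour that still permits 10 edges overall, or leave it unmatched if none does
lex-smallest matching: {0-5, 1-3, 4-6, 8-18, 12-2, 13-11, 14-17, 15-7, 21-20, 23-10}

Lex-smallest maximum matching: {(0,5), (1,3), (4,6), (8,18), (12,2), (13,11), (14,17), (15,7), (21,20), (23,10)}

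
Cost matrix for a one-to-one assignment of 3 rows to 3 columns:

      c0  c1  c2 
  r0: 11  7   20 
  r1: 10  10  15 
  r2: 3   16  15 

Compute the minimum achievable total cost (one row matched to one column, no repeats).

Minimum assignment cost: 25

optimal assignment: row0→col1 (cost 7), row1→col2 (cost 15), row2→col0 (cost 3)
total = 7 + 15 + 3 = 25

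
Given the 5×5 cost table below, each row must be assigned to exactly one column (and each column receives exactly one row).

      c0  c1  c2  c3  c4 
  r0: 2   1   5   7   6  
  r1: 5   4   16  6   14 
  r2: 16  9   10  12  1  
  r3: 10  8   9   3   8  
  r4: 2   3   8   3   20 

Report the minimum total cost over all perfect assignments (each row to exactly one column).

Minimum assignment cost: 15

optimal assignment: row0→col2 (cost 5), row1→col1 (cost 4), row2→col4 (cost 1), row3→col3 (cost 3), row4→col0 (cost 2)
total = 5 + 4 + 1 + 3 + 2 = 15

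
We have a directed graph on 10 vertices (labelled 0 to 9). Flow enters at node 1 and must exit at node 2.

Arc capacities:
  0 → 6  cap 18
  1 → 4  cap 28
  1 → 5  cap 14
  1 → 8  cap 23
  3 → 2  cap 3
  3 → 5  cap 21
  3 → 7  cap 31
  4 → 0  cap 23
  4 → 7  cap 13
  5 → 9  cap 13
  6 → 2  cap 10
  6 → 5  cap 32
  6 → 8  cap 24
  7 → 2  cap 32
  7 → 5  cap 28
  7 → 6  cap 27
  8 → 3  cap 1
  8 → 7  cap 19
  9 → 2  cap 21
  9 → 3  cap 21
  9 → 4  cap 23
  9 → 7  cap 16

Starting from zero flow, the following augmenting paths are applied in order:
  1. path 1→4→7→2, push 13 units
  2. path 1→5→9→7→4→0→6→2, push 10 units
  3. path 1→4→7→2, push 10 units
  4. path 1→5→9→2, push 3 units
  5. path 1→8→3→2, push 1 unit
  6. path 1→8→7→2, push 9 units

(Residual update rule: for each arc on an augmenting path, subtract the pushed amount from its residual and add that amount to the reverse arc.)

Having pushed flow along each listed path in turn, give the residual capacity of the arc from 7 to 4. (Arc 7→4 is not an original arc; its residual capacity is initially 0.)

after path 1 (1→4→7→2, push 13): res(7,4)=13
after path 2 (1→5→9→7→4→0→6→2, push 10): res(7,4)=3
after path 3 (1→4→7→2, push 10): res(7,4)=13
after path 4 (1→5→9→2, push 3): res(7,4)=13
after path 5 (1→8→3→2, push 1): res(7,4)=13
after path 6 (1→8→7→2, push 9): res(7,4)=13

Residual capacity of (7,4): 13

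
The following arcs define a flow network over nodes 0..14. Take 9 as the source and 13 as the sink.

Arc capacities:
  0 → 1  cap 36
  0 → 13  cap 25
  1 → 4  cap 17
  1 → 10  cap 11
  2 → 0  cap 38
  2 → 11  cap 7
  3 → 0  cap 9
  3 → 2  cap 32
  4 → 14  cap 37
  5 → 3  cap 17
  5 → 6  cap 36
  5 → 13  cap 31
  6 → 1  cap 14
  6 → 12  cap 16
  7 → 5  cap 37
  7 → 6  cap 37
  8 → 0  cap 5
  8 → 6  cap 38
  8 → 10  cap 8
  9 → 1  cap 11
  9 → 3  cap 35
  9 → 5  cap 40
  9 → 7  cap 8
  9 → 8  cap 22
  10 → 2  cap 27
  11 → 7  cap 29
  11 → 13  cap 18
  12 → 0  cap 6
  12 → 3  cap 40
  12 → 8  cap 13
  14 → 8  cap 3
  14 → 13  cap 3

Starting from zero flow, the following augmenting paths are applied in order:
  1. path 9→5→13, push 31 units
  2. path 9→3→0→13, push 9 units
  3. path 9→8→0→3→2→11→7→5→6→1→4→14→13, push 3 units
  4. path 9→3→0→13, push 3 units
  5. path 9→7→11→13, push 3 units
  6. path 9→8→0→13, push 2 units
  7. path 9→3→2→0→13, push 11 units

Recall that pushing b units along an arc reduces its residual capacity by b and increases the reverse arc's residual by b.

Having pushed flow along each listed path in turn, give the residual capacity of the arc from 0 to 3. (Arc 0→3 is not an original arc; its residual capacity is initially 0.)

Residual capacity of (0,3): 9

after path 1 (9→5→13, push 31): res(0,3)=0
after path 2 (9→3→0→13, push 9): res(0,3)=9
after path 3 (9→8→0→3→2→11→7→5→6→1→4→14→13, push 3): res(0,3)=6
after path 4 (9→3→0→13, push 3): res(0,3)=9
after path 5 (9→7→11→13, push 3): res(0,3)=9
after path 6 (9→8→0→13, push 2): res(0,3)=9
after path 7 (9→3→2→0→13, push 11): res(0,3)=9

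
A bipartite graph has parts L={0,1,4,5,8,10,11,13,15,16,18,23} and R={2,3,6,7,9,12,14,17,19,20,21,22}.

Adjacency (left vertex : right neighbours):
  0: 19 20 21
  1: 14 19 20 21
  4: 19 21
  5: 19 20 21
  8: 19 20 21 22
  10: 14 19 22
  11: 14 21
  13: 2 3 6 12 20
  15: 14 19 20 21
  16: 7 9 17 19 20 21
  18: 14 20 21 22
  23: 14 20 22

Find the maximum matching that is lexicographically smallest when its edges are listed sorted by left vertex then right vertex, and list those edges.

Lex-smallest maximum matching: {(0,19), (1,14), (4,21), (5,20), (8,22), (13,2), (16,7)}

|M| = 7 (so the lex-smallest maximum matching has 7 edges)
process left vertices in ascending order; for each, take the smallest-labelled available neighbour that still permits 7 edges overall, or leave it unmatched if none does
lex-smallest matching: {0-19, 1-14, 4-21, 5-20, 8-22, 13-2, 16-7}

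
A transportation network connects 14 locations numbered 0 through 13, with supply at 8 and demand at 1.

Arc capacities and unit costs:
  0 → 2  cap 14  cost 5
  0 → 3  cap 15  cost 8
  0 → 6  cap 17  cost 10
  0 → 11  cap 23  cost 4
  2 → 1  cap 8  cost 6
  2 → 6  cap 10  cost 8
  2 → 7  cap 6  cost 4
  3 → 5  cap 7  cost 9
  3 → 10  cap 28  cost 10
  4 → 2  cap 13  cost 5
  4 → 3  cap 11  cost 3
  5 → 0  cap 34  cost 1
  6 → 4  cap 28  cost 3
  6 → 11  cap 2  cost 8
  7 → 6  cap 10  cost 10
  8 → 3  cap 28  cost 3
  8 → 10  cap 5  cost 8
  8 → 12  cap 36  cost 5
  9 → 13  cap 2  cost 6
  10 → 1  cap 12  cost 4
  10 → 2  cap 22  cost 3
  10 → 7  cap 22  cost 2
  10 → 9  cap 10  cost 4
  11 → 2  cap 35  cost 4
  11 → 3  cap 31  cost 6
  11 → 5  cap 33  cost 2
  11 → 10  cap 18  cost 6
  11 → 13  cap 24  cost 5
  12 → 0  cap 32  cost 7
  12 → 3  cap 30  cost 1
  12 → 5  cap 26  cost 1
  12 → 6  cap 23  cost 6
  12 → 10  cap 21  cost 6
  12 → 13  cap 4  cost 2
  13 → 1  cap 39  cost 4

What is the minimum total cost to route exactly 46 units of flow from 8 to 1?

shortest-cost path #1: 8→12→13→1 push 4 @ unit cost 11 (adds 44)
shortest-cost path #2: 8→10→1 push 5 @ unit cost 12 (adds 60)
shortest-cost path #3: 8→12→10→1 push 7 @ unit cost 15 (adds 105)
shortest-cost path #4: 8→12→5→0→2→1 push 8 @ unit cost 18 (adds 144)
shortest-cost path #5: 8→12→5→0→11→13→1 push 17 @ unit cost 20 (adds 340)
shortest-cost path #6: 8→3→10→12→5→0→11→13→1 push 1 @ unit cost 22 (adds 22)
shortest-cost path #7: 8→3→10→2→0→11→13→1 push 4 @ unit cost 24 (adds 96)
total cost = 811

Minimum cost for 46 units: 811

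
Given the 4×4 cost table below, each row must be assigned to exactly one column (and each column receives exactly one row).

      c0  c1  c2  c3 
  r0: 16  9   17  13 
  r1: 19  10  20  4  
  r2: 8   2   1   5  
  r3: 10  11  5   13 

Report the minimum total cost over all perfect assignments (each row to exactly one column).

Minimum assignment cost: 24

optimal assignment: row0→col1 (cost 9), row1→col3 (cost 4), row2→col2 (cost 1), row3→col0 (cost 10)
total = 9 + 4 + 1 + 10 = 24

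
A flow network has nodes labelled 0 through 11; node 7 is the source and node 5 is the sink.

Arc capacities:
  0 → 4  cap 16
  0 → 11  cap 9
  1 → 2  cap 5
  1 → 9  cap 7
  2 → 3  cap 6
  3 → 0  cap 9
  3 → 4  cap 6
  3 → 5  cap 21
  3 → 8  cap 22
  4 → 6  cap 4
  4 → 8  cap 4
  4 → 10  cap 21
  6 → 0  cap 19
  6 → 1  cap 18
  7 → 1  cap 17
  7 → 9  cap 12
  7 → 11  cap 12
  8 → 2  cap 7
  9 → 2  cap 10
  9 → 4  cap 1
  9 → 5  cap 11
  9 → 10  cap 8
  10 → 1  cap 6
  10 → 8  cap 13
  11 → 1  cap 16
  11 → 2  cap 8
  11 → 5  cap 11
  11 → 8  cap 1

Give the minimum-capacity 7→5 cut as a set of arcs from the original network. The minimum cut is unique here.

augment #1: 7→9→5 push 11
augment #2: 7→11→5 push 11
augment #3: 7→1→2→3→5 push 5
augment #4: 7→9→2→3→5 push 1
max flow = 28; residual-reachable set from 7 gives S-side
cut edges (S→T): {(2,3), (9,5), (11,5)} total cap 28

Min-cut arcs: {(2,3), (9,5), (11,5)} (total capacity 28)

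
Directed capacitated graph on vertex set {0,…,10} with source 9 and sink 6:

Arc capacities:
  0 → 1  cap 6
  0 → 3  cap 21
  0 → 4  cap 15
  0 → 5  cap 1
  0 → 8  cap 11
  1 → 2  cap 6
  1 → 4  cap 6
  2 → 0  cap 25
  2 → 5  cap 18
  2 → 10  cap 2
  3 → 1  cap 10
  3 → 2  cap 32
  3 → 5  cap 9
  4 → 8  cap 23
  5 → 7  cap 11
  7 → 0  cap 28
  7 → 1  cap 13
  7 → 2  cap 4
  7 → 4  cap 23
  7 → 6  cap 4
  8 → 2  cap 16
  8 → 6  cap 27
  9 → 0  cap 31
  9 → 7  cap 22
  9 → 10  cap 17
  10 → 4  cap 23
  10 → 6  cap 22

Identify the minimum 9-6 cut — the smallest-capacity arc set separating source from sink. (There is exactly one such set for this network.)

Min-cut arcs: {(2,10), (7,6), (8,6), (9,10)} (total capacity 50)

augment #1: 9→7→6 push 4
augment #2: 9→10→6 push 17
augment #3: 9→0→8→6 push 11
augment #4: 9→0→4→8→6 push 15
augment #5: 9→7→2→10→6 push 2
augment #6: 9→7→4→8→6 push 1
max flow = 50; residual-reachable set from 9 gives S-side
cut edges (S→T): {(2,10), (7,6), (8,6), (9,10)} total cap 50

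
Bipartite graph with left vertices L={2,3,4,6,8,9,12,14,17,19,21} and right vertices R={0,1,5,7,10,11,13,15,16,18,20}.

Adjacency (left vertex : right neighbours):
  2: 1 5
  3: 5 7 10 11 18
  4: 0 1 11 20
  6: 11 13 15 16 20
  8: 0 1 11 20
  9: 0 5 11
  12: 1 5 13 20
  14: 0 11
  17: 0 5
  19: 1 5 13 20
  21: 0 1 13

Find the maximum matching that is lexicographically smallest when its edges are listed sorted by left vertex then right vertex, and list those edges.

|M| = 8 (so the lex-smallest maximum matching has 8 edges)
process left vertices in ascending order; for each, take the smallest-labelled available neighbour that still permits 8 edges overall, or leave it unmatched if none does
lex-smallest matching: {2-1, 3-7, 4-0, 6-15, 8-11, 9-5, 12-13, 19-20}

Lex-smallest maximum matching: {(2,1), (3,7), (4,0), (6,15), (8,11), (9,5), (12,13), (19,20)}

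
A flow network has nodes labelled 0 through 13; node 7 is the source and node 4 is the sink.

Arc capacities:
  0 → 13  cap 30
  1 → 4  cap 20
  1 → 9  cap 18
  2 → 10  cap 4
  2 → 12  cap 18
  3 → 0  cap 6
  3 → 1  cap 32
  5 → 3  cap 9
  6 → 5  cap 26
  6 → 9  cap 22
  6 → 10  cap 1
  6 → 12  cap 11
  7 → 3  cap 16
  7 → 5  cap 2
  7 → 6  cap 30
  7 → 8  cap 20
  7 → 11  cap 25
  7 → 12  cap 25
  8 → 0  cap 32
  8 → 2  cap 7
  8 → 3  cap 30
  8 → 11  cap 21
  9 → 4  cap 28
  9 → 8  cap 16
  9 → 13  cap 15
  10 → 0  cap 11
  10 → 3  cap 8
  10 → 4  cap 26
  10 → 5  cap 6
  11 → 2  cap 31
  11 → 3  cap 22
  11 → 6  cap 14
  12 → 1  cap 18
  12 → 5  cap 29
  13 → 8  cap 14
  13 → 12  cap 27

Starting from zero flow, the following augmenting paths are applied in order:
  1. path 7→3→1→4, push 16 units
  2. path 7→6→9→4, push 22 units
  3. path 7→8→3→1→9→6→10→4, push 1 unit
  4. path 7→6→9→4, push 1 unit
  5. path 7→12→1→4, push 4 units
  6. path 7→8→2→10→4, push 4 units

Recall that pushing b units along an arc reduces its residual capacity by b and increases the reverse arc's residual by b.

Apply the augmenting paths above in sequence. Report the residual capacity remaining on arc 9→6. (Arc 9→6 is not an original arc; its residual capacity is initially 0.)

Residual capacity of (9,6): 22

after path 1 (7→3→1→4, push 16): res(9,6)=0
after path 2 (7→6→9→4, push 22): res(9,6)=22
after path 3 (7→8→3→1→9→6→10→4, push 1): res(9,6)=21
after path 4 (7→6→9→4, push 1): res(9,6)=22
after path 5 (7→12→1→4, push 4): res(9,6)=22
after path 6 (7→8→2→10→4, push 4): res(9,6)=22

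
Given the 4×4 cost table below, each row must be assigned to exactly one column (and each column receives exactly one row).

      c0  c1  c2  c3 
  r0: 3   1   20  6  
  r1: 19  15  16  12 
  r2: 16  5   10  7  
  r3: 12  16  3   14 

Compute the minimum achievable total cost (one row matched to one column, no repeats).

optimal assignment: row0→col0 (cost 3), row1→col3 (cost 12), row2→col1 (cost 5), row3→col2 (cost 3)
total = 3 + 12 + 5 + 3 = 23

Minimum assignment cost: 23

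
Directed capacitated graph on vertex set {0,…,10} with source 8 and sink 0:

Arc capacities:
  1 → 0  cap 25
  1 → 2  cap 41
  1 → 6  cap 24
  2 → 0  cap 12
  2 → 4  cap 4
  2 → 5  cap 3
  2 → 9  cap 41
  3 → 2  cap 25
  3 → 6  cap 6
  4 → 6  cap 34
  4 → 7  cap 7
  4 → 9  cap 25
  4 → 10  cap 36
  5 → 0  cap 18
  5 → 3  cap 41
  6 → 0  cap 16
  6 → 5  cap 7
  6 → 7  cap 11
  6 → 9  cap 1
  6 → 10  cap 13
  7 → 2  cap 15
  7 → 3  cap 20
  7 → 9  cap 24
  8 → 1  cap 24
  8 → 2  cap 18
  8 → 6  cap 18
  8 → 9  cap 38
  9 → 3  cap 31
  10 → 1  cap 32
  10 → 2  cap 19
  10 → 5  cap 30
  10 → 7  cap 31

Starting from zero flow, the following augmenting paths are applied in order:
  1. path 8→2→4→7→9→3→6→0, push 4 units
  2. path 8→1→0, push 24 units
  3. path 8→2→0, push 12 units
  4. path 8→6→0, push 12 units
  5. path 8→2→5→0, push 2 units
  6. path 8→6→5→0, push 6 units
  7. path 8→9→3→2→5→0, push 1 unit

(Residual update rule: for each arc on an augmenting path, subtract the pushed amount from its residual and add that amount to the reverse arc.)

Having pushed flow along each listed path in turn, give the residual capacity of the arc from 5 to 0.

after path 1 (8→2→4→7→9→3→6→0, push 4): res(5,0)=18
after path 2 (8→1→0, push 24): res(5,0)=18
after path 3 (8→2→0, push 12): res(5,0)=18
after path 4 (8→6→0, push 12): res(5,0)=18
after path 5 (8→2→5→0, push 2): res(5,0)=16
after path 6 (8→6→5→0, push 6): res(5,0)=10
after path 7 (8→9→3→2→5→0, push 1): res(5,0)=9

Residual capacity of (5,0): 9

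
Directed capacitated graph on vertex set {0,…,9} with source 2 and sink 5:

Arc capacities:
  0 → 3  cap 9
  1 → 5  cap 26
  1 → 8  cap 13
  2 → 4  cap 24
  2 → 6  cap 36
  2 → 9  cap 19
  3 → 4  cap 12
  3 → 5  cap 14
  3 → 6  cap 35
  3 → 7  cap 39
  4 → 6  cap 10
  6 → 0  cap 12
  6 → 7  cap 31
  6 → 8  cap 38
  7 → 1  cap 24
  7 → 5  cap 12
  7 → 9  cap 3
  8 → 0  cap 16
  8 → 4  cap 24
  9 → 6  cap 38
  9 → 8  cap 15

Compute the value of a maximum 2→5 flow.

augment #1: 2→6→7→5 bottleneck 12, total now 12
augment #2: 2→6→0→3→5 bottleneck 9, total now 21
augment #3: 2→6→7→1→5 bottleneck 15, total now 36
augment #4: 2→4→6→7→1→5 bottleneck 4, total now 40

Maximum flow value: 40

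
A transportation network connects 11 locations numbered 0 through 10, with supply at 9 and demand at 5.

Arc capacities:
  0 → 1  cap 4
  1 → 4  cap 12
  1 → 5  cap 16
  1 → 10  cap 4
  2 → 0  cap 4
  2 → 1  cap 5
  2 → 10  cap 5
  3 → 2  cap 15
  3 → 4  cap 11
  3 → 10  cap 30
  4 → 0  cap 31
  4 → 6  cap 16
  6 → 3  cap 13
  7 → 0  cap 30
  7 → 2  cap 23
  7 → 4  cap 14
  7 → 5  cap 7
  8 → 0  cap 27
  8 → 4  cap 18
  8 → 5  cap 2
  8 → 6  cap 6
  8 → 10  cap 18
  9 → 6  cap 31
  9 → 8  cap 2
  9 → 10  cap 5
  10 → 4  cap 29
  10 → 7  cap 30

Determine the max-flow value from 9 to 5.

augment #1: 9→8→5 bottleneck 2, total now 2
augment #2: 9→10→7→5 bottleneck 5, total now 7
augment #3: 9→6→3→2→1→5 bottleneck 5, total now 12
augment #4: 9→6→3→10→7→5 bottleneck 2, total now 14
augment #5: 9→6→3→2→0→1→5 bottleneck 4, total now 18

Maximum flow value: 18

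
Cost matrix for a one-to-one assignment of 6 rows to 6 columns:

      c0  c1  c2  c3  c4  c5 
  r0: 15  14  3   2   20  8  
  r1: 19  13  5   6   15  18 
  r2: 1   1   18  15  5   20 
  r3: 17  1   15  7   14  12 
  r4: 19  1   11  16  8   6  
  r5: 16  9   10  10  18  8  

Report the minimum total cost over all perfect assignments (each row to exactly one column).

optimal assignment: row0→col3 (cost 2), row1→col2 (cost 5), row2→col0 (cost 1), row3→col1 (cost 1), row4→col4 (cost 8), row5→col5 (cost 8)
total = 2 + 5 + 1 + 1 + 8 + 8 = 25

Minimum assignment cost: 25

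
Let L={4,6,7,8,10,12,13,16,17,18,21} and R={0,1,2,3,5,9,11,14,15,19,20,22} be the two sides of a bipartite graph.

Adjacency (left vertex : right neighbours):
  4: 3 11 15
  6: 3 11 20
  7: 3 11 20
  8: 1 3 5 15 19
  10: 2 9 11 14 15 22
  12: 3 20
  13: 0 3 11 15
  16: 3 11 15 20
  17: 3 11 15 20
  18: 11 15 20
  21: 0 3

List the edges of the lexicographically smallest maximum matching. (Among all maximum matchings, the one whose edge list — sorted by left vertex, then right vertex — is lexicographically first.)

Lex-smallest maximum matching: {(4,3), (6,11), (7,20), (8,1), (10,2), (13,0), (16,15)}

|M| = 7 (so the lex-smallest maximum matching has 7 edges)
process left vertices in ascending order; for each, take the smallest-labelled available neighbour that still permits 7 edges overall, or leave it unmatched if none does
lex-smallest matching: {4-3, 6-11, 7-20, 8-1, 10-2, 13-0, 16-15}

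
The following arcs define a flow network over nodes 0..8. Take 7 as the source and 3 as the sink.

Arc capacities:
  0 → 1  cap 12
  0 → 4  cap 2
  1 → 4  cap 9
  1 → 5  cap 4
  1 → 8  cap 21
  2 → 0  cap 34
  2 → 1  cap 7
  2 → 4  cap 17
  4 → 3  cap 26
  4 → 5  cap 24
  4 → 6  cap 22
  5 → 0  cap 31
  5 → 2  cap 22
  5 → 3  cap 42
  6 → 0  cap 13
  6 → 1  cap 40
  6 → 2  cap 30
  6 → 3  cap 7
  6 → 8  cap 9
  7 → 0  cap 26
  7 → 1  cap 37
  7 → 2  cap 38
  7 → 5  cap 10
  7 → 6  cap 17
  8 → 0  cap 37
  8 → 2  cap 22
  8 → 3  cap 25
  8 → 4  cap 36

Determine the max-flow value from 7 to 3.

augment #1: 7→5→3 bottleneck 10, total now 10
augment #2: 7→6→3 bottleneck 7, total now 17
augment #3: 7→0→4→3 bottleneck 2, total now 19
augment #4: 7→1→4→3 bottleneck 9, total now 28
augment #5: 7→1→5→3 bottleneck 4, total now 32
augment #6: 7→1→8→3 bottleneck 21, total now 53
augment #7: 7→2→4→3 bottleneck 15, total now 68
augment #8: 7→6→8→3 bottleneck 4, total now 72
augment #9: 7→2→4→5→3 bottleneck 2, total now 74
augment #10: 7→6→8→4→5→3 bottleneck 5, total now 79

Maximum flow value: 79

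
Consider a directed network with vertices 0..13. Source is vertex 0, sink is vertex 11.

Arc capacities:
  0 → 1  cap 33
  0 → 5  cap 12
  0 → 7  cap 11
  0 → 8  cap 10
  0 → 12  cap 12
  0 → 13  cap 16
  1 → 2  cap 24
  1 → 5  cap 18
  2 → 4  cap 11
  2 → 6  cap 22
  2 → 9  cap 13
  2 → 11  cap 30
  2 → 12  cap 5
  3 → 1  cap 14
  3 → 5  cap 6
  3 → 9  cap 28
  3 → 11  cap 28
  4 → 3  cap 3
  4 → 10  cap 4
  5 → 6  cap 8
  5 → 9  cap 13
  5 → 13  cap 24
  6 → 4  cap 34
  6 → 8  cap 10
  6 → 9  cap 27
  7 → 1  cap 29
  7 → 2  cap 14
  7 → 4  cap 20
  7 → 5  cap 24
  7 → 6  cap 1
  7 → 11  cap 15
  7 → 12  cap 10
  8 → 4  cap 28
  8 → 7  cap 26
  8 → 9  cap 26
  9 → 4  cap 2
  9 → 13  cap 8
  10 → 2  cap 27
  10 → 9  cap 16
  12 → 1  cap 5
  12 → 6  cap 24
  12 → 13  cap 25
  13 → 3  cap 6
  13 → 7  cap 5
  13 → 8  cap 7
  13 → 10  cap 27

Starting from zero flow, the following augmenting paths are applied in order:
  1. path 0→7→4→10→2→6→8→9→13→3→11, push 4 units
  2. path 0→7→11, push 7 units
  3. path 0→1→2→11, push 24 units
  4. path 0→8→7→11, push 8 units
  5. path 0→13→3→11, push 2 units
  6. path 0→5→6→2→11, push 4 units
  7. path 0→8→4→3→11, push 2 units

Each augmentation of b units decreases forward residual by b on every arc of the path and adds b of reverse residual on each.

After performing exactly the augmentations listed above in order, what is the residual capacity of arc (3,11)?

after path 1 (0→7→4→10→2→6→8→9→13→3→11, push 4): res(3,11)=24
after path 2 (0→7→11, push 7): res(3,11)=24
after path 3 (0→1→2→11, push 24): res(3,11)=24
after path 4 (0→8→7→11, push 8): res(3,11)=24
after path 5 (0→13→3→11, push 2): res(3,11)=22
after path 6 (0→5→6→2→11, push 4): res(3,11)=22
after path 7 (0→8→4→3→11, push 2): res(3,11)=20

Residual capacity of (3,11): 20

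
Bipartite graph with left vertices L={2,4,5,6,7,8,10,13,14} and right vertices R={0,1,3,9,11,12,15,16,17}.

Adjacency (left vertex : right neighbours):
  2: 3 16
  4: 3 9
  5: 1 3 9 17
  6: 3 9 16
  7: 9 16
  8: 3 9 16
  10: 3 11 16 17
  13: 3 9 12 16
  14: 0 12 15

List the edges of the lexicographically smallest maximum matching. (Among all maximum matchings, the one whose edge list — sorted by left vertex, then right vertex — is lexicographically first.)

|M| = 7 (so the lex-smallest maximum matching has 7 edges)
process left vertices in ascending order; for each, take the smallest-labelled available neighbour that still permits 7 edges overall, or leave it unmatched if none does
lex-smallest matching: {2-3, 4-9, 5-1, 6-16, 10-11, 13-12, 14-0}

Lex-smallest maximum matching: {(2,3), (4,9), (5,1), (6,16), (10,11), (13,12), (14,0)}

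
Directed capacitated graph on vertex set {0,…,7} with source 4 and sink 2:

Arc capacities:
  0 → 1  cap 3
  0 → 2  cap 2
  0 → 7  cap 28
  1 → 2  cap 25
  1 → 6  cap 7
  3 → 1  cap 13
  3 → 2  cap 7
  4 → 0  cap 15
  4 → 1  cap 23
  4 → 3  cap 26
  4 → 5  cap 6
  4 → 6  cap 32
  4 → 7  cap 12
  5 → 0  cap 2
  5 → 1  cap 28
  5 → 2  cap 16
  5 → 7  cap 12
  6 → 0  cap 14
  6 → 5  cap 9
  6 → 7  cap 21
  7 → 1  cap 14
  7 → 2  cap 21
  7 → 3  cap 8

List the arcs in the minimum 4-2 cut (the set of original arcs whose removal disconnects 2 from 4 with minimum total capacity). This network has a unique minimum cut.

augment #1: 4→0→2 push 2
augment #2: 4→1→2 push 23
augment #3: 4→3→2 push 7
augment #4: 4→5→2 push 6
augment #5: 4→7→2 push 12
augment #6: 4→0→1→2 push 2
augment #7: 4→0→7→2 push 9
augment #8: 4→6→5→2 push 9
max flow = 70; residual-reachable set from 4 gives S-side
cut edges (S→T): {(0,2), (1,2), (3,2), (4,5), (6,5), (7,2)} total cap 70

Min-cut arcs: {(0,2), (1,2), (3,2), (4,5), (6,5), (7,2)} (total capacity 70)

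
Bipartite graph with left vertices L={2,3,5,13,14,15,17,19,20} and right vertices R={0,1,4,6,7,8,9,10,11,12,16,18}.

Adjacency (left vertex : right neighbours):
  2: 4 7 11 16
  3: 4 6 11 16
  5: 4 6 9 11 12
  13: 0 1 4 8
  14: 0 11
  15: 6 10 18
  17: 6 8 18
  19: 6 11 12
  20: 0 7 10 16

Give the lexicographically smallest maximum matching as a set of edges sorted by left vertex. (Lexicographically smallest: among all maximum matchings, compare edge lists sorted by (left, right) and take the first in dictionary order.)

|M| = 9 (so the lex-smallest maximum matching has 9 edges)
process left vertices in ascending order; for each, take the smallest-labelled available neighbour that still permits 9 edges overall, or leave it unmatched if none does
lex-smallest matching: {2-4, 3-6, 5-9, 13-0, 14-11, 15-10, 17-8, 19-12, 20-7}

Lex-smallest maximum matching: {(2,4), (3,6), (5,9), (13,0), (14,11), (15,10), (17,8), (19,12), (20,7)}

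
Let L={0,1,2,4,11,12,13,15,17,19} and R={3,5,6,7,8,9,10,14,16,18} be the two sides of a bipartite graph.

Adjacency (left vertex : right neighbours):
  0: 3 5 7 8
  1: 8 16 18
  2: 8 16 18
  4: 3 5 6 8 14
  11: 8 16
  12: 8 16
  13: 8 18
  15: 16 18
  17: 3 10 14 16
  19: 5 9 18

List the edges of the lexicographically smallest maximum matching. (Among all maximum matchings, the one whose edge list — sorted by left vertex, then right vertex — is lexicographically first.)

Lex-smallest maximum matching: {(0,3), (1,8), (2,16), (4,5), (13,18), (17,10), (19,9)}

|M| = 7 (so the lex-smallest maximum matching has 7 edges)
process left vertices in ascending order; for each, take the smallest-labelled available neighbour that still permits 7 edges overall, or leave it unmatched if none does
lex-smallest matching: {0-3, 1-8, 2-16, 4-5, 13-18, 17-10, 19-9}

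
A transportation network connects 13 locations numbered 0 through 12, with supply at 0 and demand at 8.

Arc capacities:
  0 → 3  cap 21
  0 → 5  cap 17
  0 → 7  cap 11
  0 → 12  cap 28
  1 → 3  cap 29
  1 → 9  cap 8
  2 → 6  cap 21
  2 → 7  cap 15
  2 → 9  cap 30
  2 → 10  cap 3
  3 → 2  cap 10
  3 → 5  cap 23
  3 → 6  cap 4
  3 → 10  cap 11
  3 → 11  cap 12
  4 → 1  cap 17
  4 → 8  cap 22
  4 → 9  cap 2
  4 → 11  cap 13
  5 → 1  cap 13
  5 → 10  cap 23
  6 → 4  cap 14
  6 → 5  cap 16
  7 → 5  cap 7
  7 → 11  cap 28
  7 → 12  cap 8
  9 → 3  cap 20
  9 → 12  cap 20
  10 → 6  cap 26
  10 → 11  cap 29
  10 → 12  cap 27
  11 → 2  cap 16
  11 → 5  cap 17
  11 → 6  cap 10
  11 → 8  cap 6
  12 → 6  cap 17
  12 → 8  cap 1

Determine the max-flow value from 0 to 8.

Maximum flow value: 21

augment #1: 0→12→8 bottleneck 1, total now 1
augment #2: 0→3→11→8 bottleneck 6, total now 7
augment #3: 0→3→6→4→8 bottleneck 4, total now 11
augment #4: 0→12→6→4→8 bottleneck 10, total now 21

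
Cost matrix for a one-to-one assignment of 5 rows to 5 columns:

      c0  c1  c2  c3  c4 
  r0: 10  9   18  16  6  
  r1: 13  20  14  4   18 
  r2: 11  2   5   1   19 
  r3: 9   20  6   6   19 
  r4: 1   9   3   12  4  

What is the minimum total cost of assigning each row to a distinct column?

Minimum assignment cost: 19

optimal assignment: row0→col4 (cost 6), row1→col3 (cost 4), row2→col1 (cost 2), row3→col2 (cost 6), row4→col0 (cost 1)
total = 6 + 4 + 2 + 6 + 1 = 19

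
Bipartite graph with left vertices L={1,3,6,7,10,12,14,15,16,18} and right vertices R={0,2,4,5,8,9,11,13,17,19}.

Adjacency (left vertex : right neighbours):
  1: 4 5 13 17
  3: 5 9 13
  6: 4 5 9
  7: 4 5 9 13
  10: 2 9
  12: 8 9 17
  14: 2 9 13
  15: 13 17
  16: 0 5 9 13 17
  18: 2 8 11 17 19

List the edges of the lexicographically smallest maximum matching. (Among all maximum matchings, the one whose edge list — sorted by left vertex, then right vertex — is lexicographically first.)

|M| = 9 (so the lex-smallest maximum matching has 9 edges)
process left vertices in ascending order; for each, take the smallest-labelled available neighbour that still permits 9 edges overall, or leave it unmatched if none does
lex-smallest matching: {1-4, 3-5, 6-9, 7-13, 10-2, 12-8, 15-17, 16-0, 18-11}

Lex-smallest maximum matching: {(1,4), (3,5), (6,9), (7,13), (10,2), (12,8), (15,17), (16,0), (18,11)}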